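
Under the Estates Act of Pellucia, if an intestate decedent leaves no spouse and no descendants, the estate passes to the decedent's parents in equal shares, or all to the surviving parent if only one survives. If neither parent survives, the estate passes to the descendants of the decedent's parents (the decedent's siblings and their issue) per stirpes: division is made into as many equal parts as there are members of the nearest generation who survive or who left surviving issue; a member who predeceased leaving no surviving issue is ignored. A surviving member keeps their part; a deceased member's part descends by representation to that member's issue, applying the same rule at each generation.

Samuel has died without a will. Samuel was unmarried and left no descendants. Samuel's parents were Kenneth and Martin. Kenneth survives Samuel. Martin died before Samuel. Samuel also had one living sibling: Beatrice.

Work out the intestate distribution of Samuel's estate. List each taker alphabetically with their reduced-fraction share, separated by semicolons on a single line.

Kenneth 1

Only one parent, Kenneth, survives, so Kenneth takes the entire estate. The siblings take nothing because a surviving parent has priority.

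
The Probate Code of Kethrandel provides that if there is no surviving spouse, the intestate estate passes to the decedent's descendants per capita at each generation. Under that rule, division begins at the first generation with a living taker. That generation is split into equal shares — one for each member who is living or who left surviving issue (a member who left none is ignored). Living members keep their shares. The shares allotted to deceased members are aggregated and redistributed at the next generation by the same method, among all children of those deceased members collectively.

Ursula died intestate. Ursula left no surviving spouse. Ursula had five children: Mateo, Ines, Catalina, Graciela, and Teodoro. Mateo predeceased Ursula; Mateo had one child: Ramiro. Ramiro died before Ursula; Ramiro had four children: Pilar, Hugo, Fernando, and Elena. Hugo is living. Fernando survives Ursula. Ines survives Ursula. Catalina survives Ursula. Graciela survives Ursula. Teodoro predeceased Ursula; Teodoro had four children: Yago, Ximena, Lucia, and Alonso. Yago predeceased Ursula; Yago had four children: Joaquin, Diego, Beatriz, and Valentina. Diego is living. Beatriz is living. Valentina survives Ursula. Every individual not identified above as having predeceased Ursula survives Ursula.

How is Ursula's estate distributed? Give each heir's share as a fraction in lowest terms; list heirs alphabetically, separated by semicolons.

There is no surviving spouse, so the entire estate passes to Ursula's descendants per capita at each generation.
At generation 1 (Mateo, Ines, Catalina, Graciela, Teodoro) there are 5 shares of (1)/5 = 1/5 each.
Living: Ines, Catalina, and Graciela — each takes 1/5.
Deceased: Mateo and Teodoro. Their combined 2/5 is pooled and carried to generation 2.
At generation 2 (Ramiro, Yago, Ximena, Lucia, Alonso) there are 5 shares of (2/5)/5 = 2/25 each.
Living: Ximena, Lucia, and Alonso — each takes 2/25.
Deceased: Ramiro and Yago. Their combined 4/25 is pooled and carried to generation 3.
At generation 3 (Pilar, Hugo, Fernando, Elena, Joaquin, Diego, Beatriz, Valentina) there are 8 shares of (4/25)/8 = 1/50 each.
Living: Pilar, Hugo, Fernando, Elena, Joaquin, Diego, Beatriz, and Valentina — each takes 1/50.

Alonso 2/25; Beatriz 1/50; Catalina 1/5; Diego 1/50; Elena 1/50; Fernando 1/50; Graciela 1/5; Hugo 1/50; Ines 1/5; Joaquin 1/50; Lucia 2/25; Pilar 1/50; Valentina 1/50; Ximena 2/25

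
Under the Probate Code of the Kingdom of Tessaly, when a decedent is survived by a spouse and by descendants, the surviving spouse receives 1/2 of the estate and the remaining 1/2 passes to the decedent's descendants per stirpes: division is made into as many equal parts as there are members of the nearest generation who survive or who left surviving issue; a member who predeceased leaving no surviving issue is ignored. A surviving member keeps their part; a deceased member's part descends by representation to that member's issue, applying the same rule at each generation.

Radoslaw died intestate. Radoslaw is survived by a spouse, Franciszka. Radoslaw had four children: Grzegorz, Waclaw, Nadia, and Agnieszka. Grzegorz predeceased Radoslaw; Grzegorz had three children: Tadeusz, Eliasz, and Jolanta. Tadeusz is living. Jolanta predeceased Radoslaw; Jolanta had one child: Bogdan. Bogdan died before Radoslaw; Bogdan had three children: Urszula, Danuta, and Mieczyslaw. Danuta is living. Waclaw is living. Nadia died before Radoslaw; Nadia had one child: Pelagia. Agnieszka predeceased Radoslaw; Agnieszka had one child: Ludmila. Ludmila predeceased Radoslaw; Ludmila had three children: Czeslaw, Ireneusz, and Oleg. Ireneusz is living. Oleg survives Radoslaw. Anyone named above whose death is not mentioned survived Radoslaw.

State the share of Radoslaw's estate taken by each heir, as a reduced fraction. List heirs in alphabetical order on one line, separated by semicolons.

Czeslaw 1/24; Danuta 1/72; Eliasz 1/24; Franciszka 1/2; Ireneusz 1/24; Mieczyslaw 1/72; Oleg 1/24; Pelagia 1/8; Tadeusz 1/24; Urszula 1/72; Waclaw 1/8

Franciszka, as surviving spouse, takes 1/2.
The remaining 1/2 passes to Radoslaw's descendants per stirpes.
The 1/2 is divided into 4 equal shares of 1/8 among Grzegorz, Waclaw, Nadia, Agnieszka.
Grzegorz predeceased; the 1/8 allotted to Grzegorz's branch passes to Grzegorz's issue by representation.
The 1/8 is divided into 3 equal shares of 1/24 among Tadeusz, Eliasz, Jolanta.
Tadeusz is living and takes 1/24.
Eliasz is living and takes 1/24.
Jolanta predeceased; the 1/24 allotted to Jolanta's branch passes to Jolanta's issue by representation.
Bogdan's line is the sole branch at this level, so the full 1/24 passes to Bogdan's issue by representation.
The 1/24 is divided into 3 equal shares of 1/72 among Urszula, Danuta, Mieczyslaw.
Urszula is living and takes 1/72.
Danuta is living and takes 1/72.
Mieczyslaw is living and takes 1/72.
Waclaw is living and takes 1/8.
Nadia predeceased; the 1/8 allotted to Nadia's branch passes to Nadia's issue by representation.
Pelagia is the sole taker at this level and receives the full 1/8.
Agnieszka predeceased; the 1/8 allotted to Agnieszka's branch passes to Agnieszka's issue by representation.
Ludmila's line is the sole branch at this level, so the full 1/8 passes to Ludmila's issue by representation.
The 1/8 is divided into 3 equal shares of 1/24 among Czeslaw, Ireneusz, Oleg.
Czeslaw is living and takes 1/24.
Ireneusz is living and takes 1/24.
Oleg is living and takes 1/24.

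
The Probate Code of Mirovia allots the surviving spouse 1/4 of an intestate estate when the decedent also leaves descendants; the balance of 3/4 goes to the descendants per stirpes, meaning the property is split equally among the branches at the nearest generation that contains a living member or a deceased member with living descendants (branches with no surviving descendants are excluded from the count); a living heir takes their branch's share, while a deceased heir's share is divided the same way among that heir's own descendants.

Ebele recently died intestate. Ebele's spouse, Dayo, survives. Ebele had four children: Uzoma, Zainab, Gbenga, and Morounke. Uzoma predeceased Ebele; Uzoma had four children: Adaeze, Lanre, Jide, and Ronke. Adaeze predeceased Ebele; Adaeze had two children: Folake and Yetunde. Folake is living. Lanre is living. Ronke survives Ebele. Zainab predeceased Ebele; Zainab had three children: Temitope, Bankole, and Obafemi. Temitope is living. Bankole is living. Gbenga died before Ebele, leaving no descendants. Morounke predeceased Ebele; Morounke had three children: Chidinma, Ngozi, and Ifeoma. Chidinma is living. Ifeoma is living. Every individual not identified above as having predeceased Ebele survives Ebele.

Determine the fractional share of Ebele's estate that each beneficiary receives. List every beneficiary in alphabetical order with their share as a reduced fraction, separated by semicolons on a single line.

Dayo, as surviving spouse, takes 1/4.
The remaining 3/4 passes to Ebele's descendants per stirpes.
Gbenga left no surviving issue, so that branch lapses and is disregarded.
The 3/4 is divided into 3 equal shares of 1/4 among Uzoma, Zainab, Morounke.
Uzoma predeceased; the 1/4 allotted to Uzoma's branch passes to Uzoma's issue by representation.
The 1/4 is divided into 4 equal shares of 1/16 among Adaeze, Lanre, Jide, Ronke.
Adaeze predeceased; the 1/16 allotted to Adaeze's branch passes to Adaeze's issue by representation.
The 1/16 is divided into 2 equal shares of 1/32 among Folake, Yetunde.
Folake is living and takes 1/32.
Yetunde is living and takes 1/32.
Lanre is living and takes 1/16.
Jide is living and takes 1/16.
Ronke is living and takes 1/16.
Zainab predeceased; the 1/4 allotted to Zainab's branch passes to Zainab's issue by representation.
The 1/4 is divided into 3 equal shares of 1/12 among Temitope, Bankole, Obafemi.
Temitope is living and takes 1/12.
Bankole is living and takes 1/12.
Obafemi is living and takes 1/12.
Morounke predeceased; the 1/4 allotted to Morounke's branch passes to Morounke's issue by representation.
The 1/4 is divided into 3 equal shares of 1/12 among Chidinma, Ngozi, Ifeoma.
Chidinma is living and takes 1/12.
Ngozi is living and takes 1/12.
Ifeoma is living and takes 1/12.

Bankole 1/12; Chidinma 1/12; Dayo 1/4; Folake 1/32; Ifeoma 1/12; Jide 1/16; Lanre 1/16; Ngozi 1/12; Obafemi 1/12; Ronke 1/16; Temitope 1/12; Yetunde 1/32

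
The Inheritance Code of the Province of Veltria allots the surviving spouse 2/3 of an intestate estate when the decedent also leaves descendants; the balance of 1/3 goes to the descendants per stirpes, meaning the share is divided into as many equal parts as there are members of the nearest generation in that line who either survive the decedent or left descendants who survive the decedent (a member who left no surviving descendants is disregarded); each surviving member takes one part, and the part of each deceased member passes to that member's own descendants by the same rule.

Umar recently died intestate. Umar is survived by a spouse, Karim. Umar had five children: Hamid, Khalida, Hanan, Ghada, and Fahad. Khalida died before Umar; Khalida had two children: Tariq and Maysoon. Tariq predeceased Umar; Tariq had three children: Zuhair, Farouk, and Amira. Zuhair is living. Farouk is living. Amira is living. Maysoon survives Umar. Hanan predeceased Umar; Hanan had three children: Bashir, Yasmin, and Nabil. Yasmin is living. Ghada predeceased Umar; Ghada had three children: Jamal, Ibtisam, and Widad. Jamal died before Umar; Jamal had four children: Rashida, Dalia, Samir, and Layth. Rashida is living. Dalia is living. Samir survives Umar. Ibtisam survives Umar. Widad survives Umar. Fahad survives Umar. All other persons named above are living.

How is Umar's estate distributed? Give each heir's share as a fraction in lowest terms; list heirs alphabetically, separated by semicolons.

Karim, as surviving spouse, takes 2/3.
The remaining 1/3 passes to Umar's descendants per stirpes.
The 1/3 is divided into 5 equal shares of 1/15 among Hamid, Khalida, Hanan, Ghada, Fahad.
Hamid is living and takes 1/15.
Khalida predeceased; the 1/15 allotted to Khalida's branch passes to Khalida's issue by representation.
The 1/15 is divided into 2 equal shares of 1/30 among Tariq, Maysoon.
Tariq predeceased; the 1/30 allotted to Tariq's branch passes to Tariq's issue by representation.
The 1/30 is divided into 3 equal shares of 1/90 among Zuhair, Farouk, Amira.
Zuhair is living and takes 1/90.
Farouk is living and takes 1/90.
Amira is living and takes 1/90.
Maysoon is living and takes 1/30.
Hanan predeceased; the 1/15 allotted to Hanan's branch passes to Hanan's issue by representation.
The 1/15 is divided into 3 equal shares of 1/45 among Bashir, Yasmin, Nabil.
Bashir is living and takes 1/45.
Yasmin is living and takes 1/45.
Nabil is living and takes 1/45.
Ghada predeceased; the 1/15 allotted to Ghada's branch passes to Ghada's issue by representation.
The 1/15 is divided into 3 equal shares of 1/45 among Jamal, Ibtisam, Widad.
Jamal predeceased; the 1/45 allotted to Jamal's branch passes to Jamal's issue by representation.
The 1/45 is divided into 4 equal shares of 1/180 among Rashida, Dalia, Samir, Layth.
Rashida is living and takes 1/180.
Dalia is living and takes 1/180.
Samir is living and takes 1/180.
Layth is living and takes 1/180.
Ibtisam is living and takes 1/45.
Widad is living and takes 1/45.
Fahad is living and takes 1/15.

Amira 1/90; Bashir 1/45; Dalia 1/180; Fahad 1/15; Farouk 1/90; Hamid 1/15; Ibtisam 1/45; Karim 2/3; Layth 1/180; Maysoon 1/30; Nabil 1/45; Rashida 1/180; Samir 1/180; Widad 1/45; Yasmin 1/45; Zuhair 1/90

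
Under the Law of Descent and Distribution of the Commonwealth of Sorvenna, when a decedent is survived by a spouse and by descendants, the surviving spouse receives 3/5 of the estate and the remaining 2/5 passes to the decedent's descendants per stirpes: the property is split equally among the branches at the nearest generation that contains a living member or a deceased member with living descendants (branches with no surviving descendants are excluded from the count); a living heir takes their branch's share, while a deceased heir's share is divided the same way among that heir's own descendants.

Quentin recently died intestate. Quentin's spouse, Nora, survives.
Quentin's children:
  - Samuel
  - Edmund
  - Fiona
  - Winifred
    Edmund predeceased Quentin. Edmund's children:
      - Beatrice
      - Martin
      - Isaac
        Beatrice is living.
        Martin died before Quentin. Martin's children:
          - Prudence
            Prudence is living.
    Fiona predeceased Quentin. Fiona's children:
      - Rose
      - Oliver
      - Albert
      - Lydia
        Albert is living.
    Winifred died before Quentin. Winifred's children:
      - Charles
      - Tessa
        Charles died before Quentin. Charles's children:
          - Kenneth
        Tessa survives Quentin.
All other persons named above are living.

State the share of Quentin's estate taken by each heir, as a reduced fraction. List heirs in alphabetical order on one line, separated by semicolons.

Nora, as surviving spouse, takes 3/5.
The remaining 2/5 passes to Quentin's descendants per stirpes.
The 2/5 is divided into 4 equal shares of 1/10 among Samuel, Edmund, Fiona, Winifred.
Samuel is living and takes 1/10.
Edmund predeceased; the 1/10 allotted to Edmund's branch passes to Edmund's issue by representation.
The 1/10 is divided into 3 equal shares of 1/30 among Beatrice, Martin, Isaac.
Beatrice is living and takes 1/30.
Martin predeceased; the 1/30 allotted to Martin's branch passes to Martin's issue by representation.
Prudence is the sole taker at this level and receives the full 1/30.
Isaac is living and takes 1/30.
Fiona predeceased; the 1/10 allotted to Fiona's branch passes to Fiona's issue by representation.
The 1/10 is divided into 4 equal shares of 1/40 among Rose, Oliver, Albert, Lydia.
Rose is living and takes 1/40.
Oliver is living and takes 1/40.
Albert is living and takes 1/40.
Lydia is living and takes 1/40.
Winifred predeceased; the 1/10 allotted to Winifred's branch passes to Winifred's issue by representation.
The 1/10 is divided into 2 equal shares of 1/20 among Charles, Tessa.
Charles predeceased; the 1/20 allotted to Charles's branch passes to Charles's issue by representation.
Kenneth is the sole taker at this level and receives the full 1/20.
Tessa is living and takes 1/20.

Albert 1/40; Beatrice 1/30; Isaac 1/30; Kenneth 1/20; Lydia 1/40; Nora 3/5; Oliver 1/40; Prudence 1/30; Rose 1/40; Samuel 1/10; Tessa 1/20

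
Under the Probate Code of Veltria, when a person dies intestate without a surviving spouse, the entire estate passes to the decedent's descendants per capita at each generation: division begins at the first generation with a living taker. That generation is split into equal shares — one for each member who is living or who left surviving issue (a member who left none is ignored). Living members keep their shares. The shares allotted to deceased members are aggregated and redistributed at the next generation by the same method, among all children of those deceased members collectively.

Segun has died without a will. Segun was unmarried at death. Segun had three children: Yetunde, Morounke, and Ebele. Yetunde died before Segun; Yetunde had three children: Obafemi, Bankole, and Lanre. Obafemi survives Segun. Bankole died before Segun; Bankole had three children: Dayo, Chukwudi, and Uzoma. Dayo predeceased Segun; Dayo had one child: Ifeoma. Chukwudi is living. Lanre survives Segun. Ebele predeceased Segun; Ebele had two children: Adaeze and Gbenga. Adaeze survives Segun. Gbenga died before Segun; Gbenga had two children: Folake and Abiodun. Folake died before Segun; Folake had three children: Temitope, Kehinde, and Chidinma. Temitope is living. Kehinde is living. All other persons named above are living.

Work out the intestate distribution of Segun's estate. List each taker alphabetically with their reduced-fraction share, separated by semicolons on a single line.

Abiodun 4/75; Adaeze 2/15; Chidinma 2/75; Chukwudi 4/75; Ifeoma 2/75; Kehinde 2/75; Lanre 2/15; Morounke 1/3; Obafemi 2/15; Temitope 2/75; Uzoma 4/75

There is no surviving spouse, so the entire estate passes to Segun's descendants per capita at each generation.
At generation 1 (Yetunde, Morounke, Ebele) there are 3 shares of (1)/3 = 1/3 each.
Living: Morounke — each takes 1/3.
Deceased: Yetunde and Ebele. Their combined 2/3 is pooled and carried to generation 2.
At generation 2 (Obafemi, Bankole, Lanre, Adaeze, Gbenga) there are 5 shares of (2/3)/5 = 2/15 each.
Living: Obafemi, Lanre, and Adaeze — each takes 2/15.
Deceased: Bankole and Gbenga. Their combined 4/15 is pooled and carried to generation 3.
At generation 3 (Dayo, Chukwudi, Uzoma, Folake, Abiodun) there are 5 shares of (4/15)/5 = 4/75 each.
Living: Chukwudi, Uzoma, and Abiodun — each takes 4/75.
Deceased: Dayo and Folake. Their combined 8/75 is pooled and carried to generation 4.
At generation 4 (Ifeoma, Temitope, Kehinde, Chidinma) there are 4 shares of (8/75)/4 = 2/75 each.
Living: Ifeoma, Temitope, Kehinde, and Chidinma — each takes 2/75.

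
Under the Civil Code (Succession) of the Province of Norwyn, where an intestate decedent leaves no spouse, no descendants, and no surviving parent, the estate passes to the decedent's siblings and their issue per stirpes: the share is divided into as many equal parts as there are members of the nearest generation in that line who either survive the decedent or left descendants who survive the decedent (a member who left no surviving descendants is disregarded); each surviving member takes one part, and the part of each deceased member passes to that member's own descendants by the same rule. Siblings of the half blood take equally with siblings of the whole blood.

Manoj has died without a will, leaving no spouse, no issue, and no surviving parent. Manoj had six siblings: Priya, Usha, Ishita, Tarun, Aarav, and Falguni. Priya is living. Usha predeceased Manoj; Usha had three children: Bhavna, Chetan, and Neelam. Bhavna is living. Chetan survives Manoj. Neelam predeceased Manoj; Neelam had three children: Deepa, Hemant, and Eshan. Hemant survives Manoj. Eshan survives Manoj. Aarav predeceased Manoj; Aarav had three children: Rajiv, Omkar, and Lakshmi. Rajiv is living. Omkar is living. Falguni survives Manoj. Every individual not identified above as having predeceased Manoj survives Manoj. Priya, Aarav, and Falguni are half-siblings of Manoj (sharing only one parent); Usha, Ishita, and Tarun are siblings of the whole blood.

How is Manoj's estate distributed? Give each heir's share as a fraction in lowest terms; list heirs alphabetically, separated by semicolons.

No spouse, descendants, or parent survives, so the estate passes to Manoj's siblings per stirpes.
Half-blood and whole-blood siblings take equally under the stated rule.
The estate is divided into 6 equal shares of 1/6 among Priya, Usha, Ishita, Tarun, Aarav, Falguni.
Priya is living and takes 1/6.
Usha predeceased; the 1/6 allotted to Usha's branch passes to Usha's issue by representation.
The 1/6 is divided into 3 equal shares of 1/18 among Bhavna, Chetan, Neelam.
Bhavna is living and takes 1/18.
Chetan is living and takes 1/18.
Neelam predeceased; the 1/18 allotted to Neelam's branch passes to Neelam's issue by representation.
The 1/18 is divided into 3 equal shares of 1/54 among Deepa, Hemant, Eshan.
Deepa is living and takes 1/54.
Hemant is living and takes 1/54.
Eshan is living and takes 1/54.
Ishita is living and takes 1/6.
Tarun is living and takes 1/6.
Aarav predeceased; the 1/6 allotted to Aarav's branch passes to Aarav's issue by representation.
The 1/6 is divided into 3 equal shares of 1/18 among Rajiv, Omkar, Lakshmi.
Rajiv is living and takes 1/18.
Omkar is living and takes 1/18.
Lakshmi is living and takes 1/18.
Falguni is living and takes 1/6.

Bhavna 1/18; Chetan 1/18; Deepa 1/54; Eshan 1/54; Falguni 1/6; Hemant 1/54; Ishita 1/6; Lakshmi 1/18; Omkar 1/18; Priya 1/6; Rajiv 1/18; Tarun 1/6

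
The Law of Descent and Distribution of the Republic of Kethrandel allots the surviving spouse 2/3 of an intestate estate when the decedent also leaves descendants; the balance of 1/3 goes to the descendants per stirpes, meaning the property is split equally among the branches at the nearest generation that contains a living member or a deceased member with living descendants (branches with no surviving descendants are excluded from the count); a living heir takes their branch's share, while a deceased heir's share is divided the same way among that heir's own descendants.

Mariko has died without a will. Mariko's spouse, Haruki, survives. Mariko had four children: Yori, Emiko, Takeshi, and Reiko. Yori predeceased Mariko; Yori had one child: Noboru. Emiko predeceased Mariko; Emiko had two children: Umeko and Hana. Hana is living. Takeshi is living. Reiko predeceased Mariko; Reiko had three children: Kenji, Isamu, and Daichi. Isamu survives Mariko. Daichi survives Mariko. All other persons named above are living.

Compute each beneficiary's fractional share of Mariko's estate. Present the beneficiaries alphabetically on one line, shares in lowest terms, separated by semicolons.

Haruki, as surviving spouse, takes 2/3.
The remaining 1/3 passes to Mariko's descendants per stirpes.
The 1/3 is divided into 4 equal shares of 1/12 among Yori, Emiko, Takeshi, Reiko.
Yori predeceased; the 1/12 allotted to Yori's branch passes to Yori's issue by representation.
Noboru is the sole taker at this level and receives the full 1/12.
Emiko predeceased; the 1/12 allotted to Emiko's branch passes to Emiko's issue by representation.
The 1/12 is divided into 2 equal shares of 1/24 among Umeko, Hana.
Umeko is living and takes 1/24.
Hana is living and takes 1/24.
Takeshi is living and takes 1/12.
Reiko predeceased; the 1/12 allotted to Reiko's branch passes to Reiko's issue by representation.
The 1/12 is divided into 3 equal shares of 1/36 among Kenji, Isamu, Daichi.
Kenji is living and takes 1/36.
Isamu is living and takes 1/36.
Daichi is living and takes 1/36.

Daichi 1/36; Hana 1/24; Haruki 2/3; Isamu 1/36; Kenji 1/36; Noboru 1/12; Takeshi 1/12; Umeko 1/24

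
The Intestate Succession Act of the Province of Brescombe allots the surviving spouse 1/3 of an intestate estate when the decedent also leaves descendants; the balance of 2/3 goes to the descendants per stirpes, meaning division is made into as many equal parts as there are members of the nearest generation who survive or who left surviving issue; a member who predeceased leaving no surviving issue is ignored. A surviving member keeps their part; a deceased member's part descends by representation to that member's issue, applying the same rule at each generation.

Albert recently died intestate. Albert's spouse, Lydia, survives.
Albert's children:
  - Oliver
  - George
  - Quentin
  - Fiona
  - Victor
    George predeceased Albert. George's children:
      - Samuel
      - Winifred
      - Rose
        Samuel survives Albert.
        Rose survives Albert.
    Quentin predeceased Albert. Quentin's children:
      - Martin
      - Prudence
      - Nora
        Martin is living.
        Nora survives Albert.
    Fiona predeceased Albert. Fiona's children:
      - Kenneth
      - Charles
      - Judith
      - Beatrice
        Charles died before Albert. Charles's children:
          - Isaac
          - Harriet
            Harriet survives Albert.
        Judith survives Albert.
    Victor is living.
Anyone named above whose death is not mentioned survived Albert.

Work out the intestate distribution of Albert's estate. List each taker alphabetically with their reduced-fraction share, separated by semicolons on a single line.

Lydia, as surviving spouse, takes 1/3.
The remaining 2/3 passes to Albert's descendants per stirpes.
The 2/3 is divided into 5 equal shares of 2/15 among Oliver, George, Quentin, Fiona, Victor.
Oliver is living and takes 2/15.
George predeceased; the 2/15 allotted to George's branch passes to George's issue by representation.
The 2/15 is divided into 3 equal shares of 2/45 among Samuel, Winifred, Rose.
Samuel is living and takes 2/45.
Winifred is living and takes 2/45.
Rose is living and takes 2/45.
Quentin predeceased; the 2/15 allotted to Quentin's branch passes to Quentin's issue by representation.
The 2/15 is divided into 3 equal shares of 2/45 among Martin, Prudence, Nora.
Martin is living and takes 2/45.
Prudence is living and takes 2/45.
Nora is living and takes 2/45.
Fiona predeceased; the 2/15 allotted to Fiona's branch passes to Fiona's issue by representation.
The 2/15 is divided into 4 equal shares of 1/30 among Kenneth, Charles, Judith, Beatrice.
Kenneth is living and takes 1/30.
Charles predeceased; the 1/30 allotted to Charles's branch passes to Charles's issue by representation.
The 1/30 is divided into 2 equal shares of 1/60 among Isaac, Harriet.
Isaac is living and takes 1/60.
Harriet is living and takes 1/60.
Judith is living and takes 1/30.
Beatrice is living and takes 1/30.
Victor is living and takes 2/15.

Beatrice 1/30; Harriet 1/60; Isaac 1/60; Judith 1/30; Kenneth 1/30; Lydia 1/3; Martin 2/45; Nora 2/45; Oliver 2/15; Prudence 2/45; Rose 2/45; Samuel 2/45; Victor 2/15; Winifred 2/45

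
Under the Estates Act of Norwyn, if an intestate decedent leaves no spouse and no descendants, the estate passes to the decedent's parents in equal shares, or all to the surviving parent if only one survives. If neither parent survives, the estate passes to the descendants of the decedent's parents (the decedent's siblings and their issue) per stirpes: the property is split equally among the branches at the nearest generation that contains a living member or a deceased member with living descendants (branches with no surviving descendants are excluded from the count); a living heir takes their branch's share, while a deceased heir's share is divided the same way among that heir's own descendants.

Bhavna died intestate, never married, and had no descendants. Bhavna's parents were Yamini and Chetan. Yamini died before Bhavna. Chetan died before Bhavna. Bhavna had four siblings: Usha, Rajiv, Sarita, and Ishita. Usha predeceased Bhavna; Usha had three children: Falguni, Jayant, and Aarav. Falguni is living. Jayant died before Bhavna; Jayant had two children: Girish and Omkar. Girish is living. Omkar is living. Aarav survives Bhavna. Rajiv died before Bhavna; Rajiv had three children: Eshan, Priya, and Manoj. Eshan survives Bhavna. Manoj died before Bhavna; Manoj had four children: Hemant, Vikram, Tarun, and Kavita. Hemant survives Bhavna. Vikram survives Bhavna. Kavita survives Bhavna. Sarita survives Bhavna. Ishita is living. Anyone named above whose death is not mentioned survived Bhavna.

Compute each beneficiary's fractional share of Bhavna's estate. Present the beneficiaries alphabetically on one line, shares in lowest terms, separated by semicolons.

Neither parent survives and there are no descendants, so the estate passes to Bhavna's siblings and their issue per stirpes.
The estate is divided into 4 equal shares of 1/4 among Usha, Rajiv, Sarita, Ishita.
Usha predeceased; the 1/4 allotted to Usha's branch passes to Usha's issue by representation.
The 1/4 is divided into 3 equal shares of 1/12 among Falguni, Jayant, Aarav.
Falguni is living and takes 1/12.
Jayant predeceased; the 1/12 allotted to Jayant's branch passes to Jayant's issue by representation.
The 1/12 is divided into 2 equal shares of 1/24 among Girish, Omkar.
Girish is living and takes 1/24.
Omkar is living and takes 1/24.
Aarav is living and takes 1/12.
Rajiv predeceased; the 1/4 allotted to Rajiv's branch passes to Rajiv's issue by representation.
The 1/4 is divided into 3 equal shares of 1/12 among Eshan, Priya, Manoj.
Eshan is living and takes 1/12.
Priya is living and takes 1/12.
Manoj predeceased; the 1/12 allotted to Manoj's branch passes to Manoj's issue by representation.
The 1/12 is divided into 4 equal shares of 1/48 among Hemant, Vikram, Tarun, Kavita.
Hemant is living and takes 1/48.
Vikram is living and takes 1/48.
Tarun is living and takes 1/48.
Kavita is living and takes 1/48.
Sarita is living and takes 1/4.
Ishita is living and takes 1/4.

Aarav 1/12; Eshan 1/12; Falguni 1/12; Girish 1/24; Hemant 1/48; Ishita 1/4; Kavita 1/48; Omkar 1/24; Priya 1/12; Sarita 1/4; Tarun 1/48; Vikram 1/48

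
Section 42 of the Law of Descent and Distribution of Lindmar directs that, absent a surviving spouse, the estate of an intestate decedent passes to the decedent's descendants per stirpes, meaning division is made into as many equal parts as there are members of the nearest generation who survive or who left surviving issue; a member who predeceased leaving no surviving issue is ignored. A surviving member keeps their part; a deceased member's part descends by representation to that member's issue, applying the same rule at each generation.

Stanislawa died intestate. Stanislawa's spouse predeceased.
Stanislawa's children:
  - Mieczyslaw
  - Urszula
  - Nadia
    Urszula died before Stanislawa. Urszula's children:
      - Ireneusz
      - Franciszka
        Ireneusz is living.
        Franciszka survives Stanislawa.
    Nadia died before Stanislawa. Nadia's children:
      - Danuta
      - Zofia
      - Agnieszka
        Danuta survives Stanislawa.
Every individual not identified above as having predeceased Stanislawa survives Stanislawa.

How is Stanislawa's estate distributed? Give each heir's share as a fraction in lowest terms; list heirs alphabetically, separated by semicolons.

Agnieszka 1/9; Danuta 1/9; Franciszka 1/6; Ireneusz 1/6; Mieczyslaw 1/3; Zofia 1/9

There is no surviving spouse, so the entire estate passes to Stanislawa's descendants per stirpes.
The estate is divided into 3 equal shares of 1/3 among Mieczyslaw, Urszula, Nadia.
Mieczyslaw is living and takes 1/3.
Urszula predeceased; the 1/3 allotted to Urszula's branch passes to Urszula's issue by representation.
The 1/3 is divided into 2 equal shares of 1/6 among Ireneusz, Franciszka.
Ireneusz is living and takes 1/6.
Franciszka is living and takes 1/6.
Nadia predeceased; the 1/3 allotted to Nadia's branch passes to Nadia's issue by representation.
The 1/3 is divided into 3 equal shares of 1/9 among Danuta, Zofia, Agnieszka.
Danuta is living and takes 1/9.
Zofia is living and takes 1/9.
Agnieszka is living and takes 1/9.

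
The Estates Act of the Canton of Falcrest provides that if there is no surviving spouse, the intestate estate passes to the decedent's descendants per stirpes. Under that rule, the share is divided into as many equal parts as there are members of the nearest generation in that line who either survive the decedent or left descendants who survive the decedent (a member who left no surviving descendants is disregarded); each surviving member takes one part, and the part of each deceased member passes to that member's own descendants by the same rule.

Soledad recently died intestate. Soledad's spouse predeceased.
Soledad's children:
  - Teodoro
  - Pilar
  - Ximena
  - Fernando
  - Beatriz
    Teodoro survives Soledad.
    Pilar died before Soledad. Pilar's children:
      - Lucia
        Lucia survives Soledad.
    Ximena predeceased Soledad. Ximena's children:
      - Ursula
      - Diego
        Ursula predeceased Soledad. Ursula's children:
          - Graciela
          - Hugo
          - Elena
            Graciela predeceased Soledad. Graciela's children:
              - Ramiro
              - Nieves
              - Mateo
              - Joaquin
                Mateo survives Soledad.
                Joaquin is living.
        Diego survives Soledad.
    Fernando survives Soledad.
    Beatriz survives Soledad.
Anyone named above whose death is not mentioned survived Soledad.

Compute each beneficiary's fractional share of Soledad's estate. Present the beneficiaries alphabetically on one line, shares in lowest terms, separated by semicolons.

There is no surviving spouse, so the entire estate passes to Soledad's descendants per stirpes.
The estate is divided into 5 equal shares of 1/5 among Teodoro, Pilar, Ximena, Fernando, Beatriz.
Teodoro is living and takes 1/5.
Pilar predeceased; the 1/5 allotted to Pilar's branch passes to Pilar's issue by representation.
Lucia is the sole taker at this level and receives the full 1/5.
Ximena predeceased; the 1/5 allotted to Ximena's branch passes to Ximena's issue by representation.
The 1/5 is divided into 2 equal shares of 1/10 among Ursula, Diego.
Ursula predeceased; the 1/10 allotted to Ursula's branch passes to Ursula's issue by representation.
The 1/10 is divided into 3 equal shares of 1/30 among Graciela, Hugo, Elena.
Graciela predeceased; the 1/30 allotted to Graciela's branch passes to Graciela's issue by representation.
The 1/30 is divided into 4 equal shares of 1/120 among Ramiro, Nieves, Mateo, Joaquin.
Ramiro is living and takes 1/120.
Nieves is living and takes 1/120.
Mateo is living and takes 1/120.
Joaquin is living and takes 1/120.
Hugo is living and takes 1/30.
Elena is living and takes 1/30.
Diego is living and takes 1/10.
Fernando is living and takes 1/5.
Beatriz is living and takes 1/5.

Beatriz 1/5; Diego 1/10; Elena 1/30; Fernando 1/5; Hugo 1/30; Joaquin 1/120; Lucia 1/5; Mateo 1/120; Nieves 1/120; Ramiro 1/120; Teodoro 1/5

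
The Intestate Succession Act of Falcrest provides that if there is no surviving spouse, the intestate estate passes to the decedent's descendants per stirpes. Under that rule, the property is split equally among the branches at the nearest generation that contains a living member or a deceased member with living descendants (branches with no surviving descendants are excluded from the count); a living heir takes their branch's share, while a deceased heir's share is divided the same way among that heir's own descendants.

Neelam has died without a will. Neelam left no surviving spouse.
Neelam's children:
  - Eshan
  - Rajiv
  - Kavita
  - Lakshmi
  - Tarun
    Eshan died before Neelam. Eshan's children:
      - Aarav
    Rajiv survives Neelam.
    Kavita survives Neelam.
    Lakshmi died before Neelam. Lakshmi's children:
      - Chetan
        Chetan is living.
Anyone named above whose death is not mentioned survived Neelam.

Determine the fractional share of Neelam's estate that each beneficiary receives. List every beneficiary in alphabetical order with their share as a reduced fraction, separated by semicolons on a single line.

Aarav 1/5; Chetan 1/5; Kavita 1/5; Rajiv 1/5; Tarun 1/5

There is no surviving spouse, so the entire estate passes to Neelam's descendants per stirpes.
The estate is divided into 5 equal shares of 1/5 among Eshan, Rajiv, Kavita, Lakshmi, Tarun.
Eshan predeceased; the 1/5 allotted to Eshan's branch passes to Eshan's issue by representation.
Aarav is the sole taker at this level and receives the full 1/5.
Rajiv is living and takes 1/5.
Kavita is living and takes 1/5.
Lakshmi predeceased; the 1/5 allotted to Lakshmi's branch passes to Lakshmi's issue by representation.
Chetan is the sole taker at this level and receives the full 1/5.
Tarun is living and takes 1/5.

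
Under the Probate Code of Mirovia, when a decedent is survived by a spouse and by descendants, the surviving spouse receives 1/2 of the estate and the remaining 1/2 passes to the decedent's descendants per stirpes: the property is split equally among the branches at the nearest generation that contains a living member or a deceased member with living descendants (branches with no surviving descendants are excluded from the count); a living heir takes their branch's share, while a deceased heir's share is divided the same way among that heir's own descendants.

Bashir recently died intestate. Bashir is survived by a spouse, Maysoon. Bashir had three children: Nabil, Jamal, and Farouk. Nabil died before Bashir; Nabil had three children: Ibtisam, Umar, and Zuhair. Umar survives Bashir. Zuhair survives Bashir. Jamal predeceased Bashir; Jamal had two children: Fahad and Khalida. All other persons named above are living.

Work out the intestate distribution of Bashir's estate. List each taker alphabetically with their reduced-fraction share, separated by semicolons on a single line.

Maysoon, as surviving spouse, takes 1/2.
The remaining 1/2 passes to Bashir's descendants per stirpes.
The 1/2 is divided into 3 equal shares of 1/6 among Nabil, Jamal, Farouk.
Nabil predeceased; the 1/6 allotted to Nabil's branch passes to Nabil's issue by representation.
The 1/6 is divided into 3 equal shares of 1/18 among Ibtisam, Umar, Zuhair.
Ibtisam is living and takes 1/18.
Umar is living and takes 1/18.
Zuhair is living and takes 1/18.
Jamal predeceased; the 1/6 allotted to Jamal's branch passes to Jamal's issue by representation.
The 1/6 is divided into 2 equal shares of 1/12 among Fahad, Khalida.
Fahad is living and takes 1/12.
Khalida is living and takes 1/12.
Farouk is living and takes 1/6.

Fahad 1/12; Farouk 1/6; Ibtisam 1/18; Khalida 1/12; Maysoon 1/2; Umar 1/18; Zuhair 1/18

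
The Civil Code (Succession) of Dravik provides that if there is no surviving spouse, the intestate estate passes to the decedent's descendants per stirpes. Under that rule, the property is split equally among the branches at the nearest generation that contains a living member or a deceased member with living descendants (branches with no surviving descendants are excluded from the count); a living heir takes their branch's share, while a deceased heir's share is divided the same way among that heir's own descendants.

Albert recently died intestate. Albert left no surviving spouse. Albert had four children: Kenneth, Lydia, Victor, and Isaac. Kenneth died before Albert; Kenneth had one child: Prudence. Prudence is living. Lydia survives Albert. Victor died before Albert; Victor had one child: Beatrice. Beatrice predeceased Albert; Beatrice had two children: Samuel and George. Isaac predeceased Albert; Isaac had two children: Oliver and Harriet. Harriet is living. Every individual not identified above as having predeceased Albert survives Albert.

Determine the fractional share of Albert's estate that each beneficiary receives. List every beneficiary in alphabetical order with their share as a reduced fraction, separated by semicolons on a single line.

There is no surviving spouse, so the entire estate passes to Albert's descendants per stirpes.
The estate is divided into 4 equal shares of 1/4 among Kenneth, Lydia, Victor, Isaac.
Kenneth predeceased; the 1/4 allotted to Kenneth's branch passes to Kenneth's issue by representation.
Prudence is the sole taker at this level and receives the full 1/4.
Lydia is living and takes 1/4.
Victor predeceased; the 1/4 allotted to Victor's branch passes to Victor's issue by representation.
Beatrice's line is the sole branch at this level, so the full 1/4 passes to Beatrice's issue by representation.
The 1/4 is divided into 2 equal shares of 1/8 among Samuel, George.
Samuel is living and takes 1/8.
George is living and takes 1/8.
Isaac predeceased; the 1/4 allotted to Isaac's branch passes to Isaac's issue by representation.
The 1/4 is divided into 2 equal shares of 1/8 among Oliver, Harriet.
Oliver is living and takes 1/8.
Harriet is living and takes 1/8.

George 1/8; Harriet 1/8; Lydia 1/4; Oliver 1/8; Prudence 1/4; Samuel 1/8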